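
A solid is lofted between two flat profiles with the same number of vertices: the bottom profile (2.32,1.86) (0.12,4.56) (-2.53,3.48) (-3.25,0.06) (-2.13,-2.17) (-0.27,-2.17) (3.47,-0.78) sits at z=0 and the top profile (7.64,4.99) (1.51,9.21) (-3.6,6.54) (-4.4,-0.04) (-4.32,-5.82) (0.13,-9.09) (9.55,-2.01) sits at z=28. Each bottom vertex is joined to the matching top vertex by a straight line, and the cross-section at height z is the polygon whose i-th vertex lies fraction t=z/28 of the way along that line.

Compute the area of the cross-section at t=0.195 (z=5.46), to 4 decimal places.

Cross-section at t=0.195: each vertex is (1-t)·p0[i] + t·p1[i].
  v1: (1-0.195)·(2.32,1.86) + 0.195·(7.64,4.99) = (3.3574,2.4703)
  v2: (1-0.195)·(0.12,4.56) + 0.195·(1.51,9.21) = (0.3911,5.4667)
  v3: (1-0.195)·(-2.53,3.48) + 0.195·(-3.6,6.54) = (-2.7386,4.0767)
  v4: (1-0.195)·(-3.25,0.06) + 0.195·(-4.4,-0.04) = (-3.4743,0.0405)
  v5: (1-0.195)·(-2.13,-2.17) + 0.195·(-4.32,-5.82) = (-2.5570,-2.8817)
  v6: (1-0.195)·(-0.27,-2.17) + 0.195·(0.13,-9.09) = (-0.1920,-3.5194)
  v7: (1-0.195)·(3.47,-0.78) + 0.195·(9.55,-2.01) = (4.6556,-1.0198)
Shoelace sum Σ(x_i·y_{i+1} − x_{i+1}·y_i):
  i=1: 3.3574·5.4667 − 0.3911·2.4703 = +17.3880 (running +17.3880)
  i=2: 0.3911·4.0767 − -2.7386·5.4667 = +16.5657 (running +33.9537)
  i=3: -2.7386·0.0405 − -3.4743·4.0767 = +14.0526 (running +48.0063)
  i=4: -3.4743·-2.8817 − -2.5570·0.0405 = +10.1155 (running +58.1218)
  i=5: -2.5570·-3.5194 − -0.1920·-2.8817 = +8.4460 (running +66.5678)
  i=6: -0.1920·-1.0198 − 4.6556·-3.5194 = +16.5807 (running +83.1485)
  i=7: 4.6556·2.4703 − 3.3574·-1.0198 = +14.9250 (running +98.0735)
Area = |Σ|/2 = |98.0735|/2 = 49.0368

Area at t=0.195: 49.0368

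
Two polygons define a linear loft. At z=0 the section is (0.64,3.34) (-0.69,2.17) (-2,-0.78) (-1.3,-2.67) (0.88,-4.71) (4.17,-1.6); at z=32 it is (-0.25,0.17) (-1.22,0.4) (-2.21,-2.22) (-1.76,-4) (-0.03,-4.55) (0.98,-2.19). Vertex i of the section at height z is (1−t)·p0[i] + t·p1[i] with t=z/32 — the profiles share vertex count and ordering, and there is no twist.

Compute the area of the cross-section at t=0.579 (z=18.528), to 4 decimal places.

Cross-section at t=0.579: each vertex is (1-t)·p0[i] + t·p1[i].
  v1: (1-0.579)·(0.64,3.34) + 0.579·(-0.25,0.17) = (0.1247,1.5046)
  v2: (1-0.579)·(-0.69,2.17) + 0.579·(-1.22,0.4) = (-0.9969,1.1452)
  v3: (1-0.579)·(-2,-0.78) + 0.579·(-2.21,-2.22) = (-2.1216,-1.6138)
  v4: (1-0.579)·(-1.3,-2.67) + 0.579·(-1.76,-4) = (-1.5663,-3.4401)
  v5: (1-0.579)·(0.88,-4.71) + 0.579·(-0.03,-4.55) = (0.3531,-4.6174)
  v6: (1-0.579)·(4.17,-1.6) + 0.579·(0.98,-2.19) = (2.3230,-1.9416)
Shoelace sum Σ(x_i·y_{i+1} − x_{i+1}·y_i):
  i=1: 0.1247·1.1452 − -0.9969·1.5046 = +1.6427 (running +1.6427)
  i=2: -0.9969·-1.6138 − -2.1216·1.1452 = +4.0383 (running +5.6809)
  i=3: -2.1216·-3.4401 − -1.5663·-1.6138 = +4.7707 (running +10.4517)
  i=4: -1.5663·-4.6174 − 0.3531·-3.4401 = +8.4471 (running +18.8987)
  i=5: 0.3531·-1.9416 − 2.3230·-4.6174 = +10.0405 (running +28.9392)
  i=6: 2.3230·1.5046 − 0.1247·-1.9416 = +3.7372 (running +32.6764)
Area = |Σ|/2 = |32.6764|/2 = 16.3382

Area at t=0.579: 16.3382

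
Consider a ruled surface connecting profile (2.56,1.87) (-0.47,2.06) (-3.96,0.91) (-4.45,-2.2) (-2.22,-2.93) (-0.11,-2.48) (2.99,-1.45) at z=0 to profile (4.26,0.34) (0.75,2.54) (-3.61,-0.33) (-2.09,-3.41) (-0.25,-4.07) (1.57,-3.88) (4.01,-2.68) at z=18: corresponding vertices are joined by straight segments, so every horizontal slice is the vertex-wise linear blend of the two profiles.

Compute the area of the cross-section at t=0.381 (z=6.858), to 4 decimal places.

Cross-section at t=0.381: each vertex is (1-t)·p0[i] + t·p1[i].
  v1: (1-0.381)·(2.56,1.87) + 0.381·(4.26,0.34) = (3.2077,1.2871)
  v2: (1-0.381)·(-0.47,2.06) + 0.381·(0.75,2.54) = (-0.0052,2.2429)
  v3: (1-0.381)·(-3.96,0.91) + 0.381·(-3.61,-0.33) = (-3.8266,0.4376)
  v4: (1-0.381)·(-4.45,-2.2) + 0.381·(-2.09,-3.41) = (-3.5508,-2.6610)
  v5: (1-0.381)·(-2.22,-2.93) + 0.381·(-0.25,-4.07) = (-1.4694,-3.3643)
  v6: (1-0.381)·(-0.11,-2.48) + 0.381·(1.57,-3.88) = (0.5301,-3.0134)
  v7: (1-0.381)·(2.99,-1.45) + 0.381·(4.01,-2.68) = (3.3786,-1.9186)
Shoelace sum Σ(x_i·y_{i+1} − x_{i+1}·y_i):
  i=1: 3.2077·2.2429 − -0.0052·1.2871 = +7.2012 (running +7.2012)
  i=2: -0.0052·0.4376 − -3.8266·2.2429 = +8.5805 (running +15.7816)
  i=3: -3.8266·-2.6610 − -3.5508·0.4376 = +11.7365 (running +27.5181)
  i=4: -3.5508·-3.3643 − -1.4694·-2.6610 = +8.0361 (running +35.5541)
  i=5: -1.4694·-3.0134 − 0.5301·-3.3643 = +6.2113 (running +41.7655)
  i=6: 0.5301·-1.9186 − 3.3786·-3.0134 = +9.1641 (running +50.9296)
  i=7: 3.3786·1.2871 − 3.2077·-1.9186 = +10.5029 (running +61.4325)
Area = |Σ|/2 = |61.4325|/2 = 30.7162

Area at t=0.381: 30.7162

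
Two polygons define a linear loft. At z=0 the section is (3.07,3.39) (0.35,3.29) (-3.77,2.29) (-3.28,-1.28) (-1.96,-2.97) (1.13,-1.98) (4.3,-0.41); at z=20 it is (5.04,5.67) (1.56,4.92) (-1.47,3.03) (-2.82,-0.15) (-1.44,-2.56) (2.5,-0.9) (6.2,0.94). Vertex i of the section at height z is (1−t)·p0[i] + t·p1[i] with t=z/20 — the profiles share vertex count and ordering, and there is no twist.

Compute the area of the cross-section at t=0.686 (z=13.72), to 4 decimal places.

Area at t=0.686: 42.1059

Cross-section at t=0.686: each vertex is (1-t)·p0[i] + t·p1[i].
  v1: (1-0.686)·(3.07,3.39) + 0.686·(5.04,5.67) = (4.4214,4.9541)
  v2: (1-0.686)·(0.35,3.29) + 0.686·(1.56,4.92) = (1.1801,4.4082)
  v3: (1-0.686)·(-3.77,2.29) + 0.686·(-1.47,3.03) = (-2.1922,2.7976)
  v4: (1-0.686)·(-3.28,-1.28) + 0.686·(-2.82,-0.15) = (-2.9644,-0.5048)
  v5: (1-0.686)·(-1.96,-2.97) + 0.686·(-1.44,-2.56) = (-1.6033,-2.6887)
  v6: (1-0.686)·(1.13,-1.98) + 0.686·(2.5,-0.9) = (2.0698,-1.2391)
  v7: (1-0.686)·(4.3,-0.41) + 0.686·(6.2,0.94) = (5.6034,0.5161)
Shoelace sum Σ(x_i·y_{i+1} − x_{i+1}·y_i):
  i=1: 4.4214·4.4082 − 1.1801·4.9541 = +13.6443 (running +13.6443)
  i=2: 1.1801·2.7976 − -2.1922·4.4082 = +12.9650 (running +26.6093)
  i=3: -2.1922·-0.5048 − -2.9644·2.7976 = +9.4001 (running +36.0094)
  i=4: -2.9644·-2.6887 − -1.6033·-0.5048 = +7.1612 (running +43.1706)
  i=5: -1.6033·-1.2391 − 2.0698·-2.6887 = +7.5519 (running +50.7225)
  i=6: 2.0698·0.5161 − 5.6034·-1.2391 = +8.0115 (running +58.7340)
  i=7: 5.6034·4.9541 − 4.4214·0.5161 = +25.4778 (running +84.2118)
Area = |Σ|/2 = |84.2118|/2 = 42.1059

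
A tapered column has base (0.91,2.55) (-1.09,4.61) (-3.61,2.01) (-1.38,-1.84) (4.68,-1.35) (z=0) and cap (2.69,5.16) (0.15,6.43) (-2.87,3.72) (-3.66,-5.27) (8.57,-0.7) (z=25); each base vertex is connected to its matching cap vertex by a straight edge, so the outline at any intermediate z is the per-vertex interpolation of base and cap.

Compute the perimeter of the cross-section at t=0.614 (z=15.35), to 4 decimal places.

Cross-section at t=0.614: each vertex is (1-t)·p0[i] + t·p1[i].
  v1: (1-0.614)·(0.91,2.55) + 0.614·(2.69,5.16) = (2.0029,4.1525)
  v2: (1-0.614)·(-1.09,4.61) + 0.614·(0.15,6.43) = (-0.3286,5.7275)
  v3: (1-0.614)·(-3.61,2.01) + 0.614·(-2.87,3.72) = (-3.1556,3.0599)
  v4: (1-0.614)·(-1.38,-1.84) + 0.614·(-3.66,-5.27) = (-2.7799,-3.9460)
  v5: (1-0.614)·(4.68,-1.35) + 0.614·(8.57,-0.7) = (7.0685,-0.9509)
Perimeter = Σ |v_{i+1} − v_i|:
  edge 1→2: √(-2.3316² + 1.5749²) = 2.8136 (running 2.8136)
  edge 2→3: √(-2.8270² + -2.6675²) = 3.8869 (running 6.7005)
  edge 3→4: √(0.3757² + -7.0060²) = 7.0160 (running 13.7165)
  edge 4→5: √(9.8484² + 2.9951²) = 10.2938 (running 24.0103)
  edge 5→1: √(-5.0655² + 5.1034²) = 7.1906 (running 31.2009)
Perimeter = 31.2009

Perimeter at t=0.614: 31.2009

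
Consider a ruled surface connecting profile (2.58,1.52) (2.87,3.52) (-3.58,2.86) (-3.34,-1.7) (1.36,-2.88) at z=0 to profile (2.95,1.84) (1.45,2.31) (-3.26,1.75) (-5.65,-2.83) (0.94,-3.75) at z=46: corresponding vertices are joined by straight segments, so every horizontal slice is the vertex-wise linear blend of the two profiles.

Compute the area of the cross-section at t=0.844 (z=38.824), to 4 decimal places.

Cross-section at t=0.844: each vertex is (1-t)·p0[i] + t·p1[i].
  v1: (1-0.844)·(2.58,1.52) + 0.844·(2.95,1.84) = (2.8923,1.7901)
  v2: (1-0.844)·(2.87,3.52) + 0.844·(1.45,2.31) = (1.6715,2.4988)
  v3: (1-0.844)·(-3.58,2.86) + 0.844·(-3.26,1.75) = (-3.3099,1.9232)
  v4: (1-0.844)·(-3.34,-1.7) + 0.844·(-5.65,-2.83) = (-5.2896,-2.6537)
  v5: (1-0.844)·(1.36,-2.88) + 0.844·(0.94,-3.75) = (1.0055,-3.6143)
Shoelace sum Σ(x_i·y_{i+1} − x_{i+1}·y_i):
  i=1: 2.8923·2.4988 − 1.6715·1.7901 = +4.2350 (running +4.2350)
  i=2: 1.6715·1.9232 − -3.3099·2.4988 = +11.4853 (running +15.7203)
  i=3: -3.3099·-2.6537 − -5.2896·1.9232 = +18.9564 (running +34.6767)
  i=4: -5.2896·-3.6143 − 1.0055·-2.6537 = +21.7866 (running +56.4633)
  i=5: 1.0055·1.7901 − 2.8923·-3.6143 = +12.2535 (running +68.7168)
Area = |Σ|/2 = |68.7168|/2 = 34.3584

Area at t=0.844: 34.3584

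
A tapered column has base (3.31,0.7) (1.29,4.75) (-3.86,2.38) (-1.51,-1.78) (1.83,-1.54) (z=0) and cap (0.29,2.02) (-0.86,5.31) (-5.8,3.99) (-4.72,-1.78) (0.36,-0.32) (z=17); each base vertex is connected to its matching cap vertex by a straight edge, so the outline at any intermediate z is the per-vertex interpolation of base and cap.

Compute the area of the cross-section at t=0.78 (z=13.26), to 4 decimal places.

Area at t=0.78: 30.7809

Cross-section at t=0.78: each vertex is (1-t)·p0[i] + t·p1[i].
  v1: (1-0.78)·(3.31,0.7) + 0.78·(0.29,2.02) = (0.9544,1.7296)
  v2: (1-0.78)·(1.29,4.75) + 0.78·(-0.86,5.31) = (-0.3870,5.1868)
  v3: (1-0.78)·(-3.86,2.38) + 0.78·(-5.8,3.99) = (-5.3732,3.6358)
  v4: (1-0.78)·(-1.51,-1.78) + 0.78·(-4.72,-1.78) = (-4.0138,-1.7800)
  v5: (1-0.78)·(1.83,-1.54) + 0.78·(0.36,-0.32) = (0.6834,-0.5884)
Shoelace sum Σ(x_i·y_{i+1} − x_{i+1}·y_i):
  i=1: 0.9544·5.1868 − -0.3870·1.7296 = +5.6196 (running +5.6196)
  i=2: -0.3870·3.6358 − -5.3732·5.1868 = +26.4627 (running +32.0823)
  i=3: -5.3732·-1.7800 − -4.0138·3.6358 = +24.1577 (running +56.2400)
  i=4: -4.0138·-0.5884 − 0.6834·-1.7800 = +3.5782 (running +59.8181)
  i=5: 0.6834·1.7296 − 0.9544·-0.5884 = +1.7436 (running +61.5617)
Area = |Σ|/2 = |61.5617|/2 = 30.7809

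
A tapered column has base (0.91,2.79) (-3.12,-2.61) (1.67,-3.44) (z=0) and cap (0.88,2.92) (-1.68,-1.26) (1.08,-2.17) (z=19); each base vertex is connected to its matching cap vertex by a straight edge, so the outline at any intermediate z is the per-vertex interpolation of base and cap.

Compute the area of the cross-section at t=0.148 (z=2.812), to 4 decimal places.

Area at t=0.148: 13.3212

Cross-section at t=0.148: each vertex is (1-t)·p0[i] + t·p1[i].
  v1: (1-0.148)·(0.91,2.79) + 0.148·(0.88,2.92) = (0.9056,2.8092)
  v2: (1-0.148)·(-3.12,-2.61) + 0.148·(-1.68,-1.26) = (-2.9069,-2.4102)
  v3: (1-0.148)·(1.67,-3.44) + 0.148·(1.08,-2.17) = (1.5827,-3.2520)
Shoelace sum Σ(x_i·y_{i+1} − x_{i+1}·y_i):
  i=1: 0.9056·-2.4102 − -2.9069·2.8092 = +5.9835 (running +5.9835)
  i=2: -2.9069·-3.2520 − 1.5827·-2.4102 = +13.2679 (running +19.2514)
  i=3: 1.5827·2.8092 − 0.9056·-3.2520 = +7.3910 (running +26.6425)
Area = |Σ|/2 = |26.6425|/2 = 13.3212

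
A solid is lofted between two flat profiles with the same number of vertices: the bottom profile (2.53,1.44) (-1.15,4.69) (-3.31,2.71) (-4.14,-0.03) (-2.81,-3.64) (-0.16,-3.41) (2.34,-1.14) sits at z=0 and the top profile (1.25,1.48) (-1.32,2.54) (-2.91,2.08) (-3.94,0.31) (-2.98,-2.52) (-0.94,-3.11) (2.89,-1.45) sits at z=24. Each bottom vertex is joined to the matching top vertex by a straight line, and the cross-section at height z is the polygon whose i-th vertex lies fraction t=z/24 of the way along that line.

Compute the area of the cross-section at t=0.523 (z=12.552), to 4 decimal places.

Cross-section at t=0.523: each vertex is (1-t)·p0[i] + t·p1[i].
  v1: (1-0.523)·(2.53,1.44) + 0.523·(1.25,1.48) = (1.8606,1.4609)
  v2: (1-0.523)·(-1.15,4.69) + 0.523·(-1.32,2.54) = (-1.2389,3.5655)
  v3: (1-0.523)·(-3.31,2.71) + 0.523·(-2.91,2.08) = (-3.1008,2.3805)
  v4: (1-0.523)·(-4.14,-0.03) + 0.523·(-3.94,0.31) = (-4.0354,0.1478)
  v5: (1-0.523)·(-2.81,-3.64) + 0.523·(-2.98,-2.52) = (-2.8989,-3.0542)
  v6: (1-0.523)·(-0.16,-3.41) + 0.523·(-0.94,-3.11) = (-0.5679,-3.2531)
  v7: (1-0.523)·(2.34,-1.14) + 0.523·(2.89,-1.45) = (2.6277,-1.3021)
Shoelace sum Σ(x_i·y_{i+1} − x_{i+1}·y_i):
  i=1: 1.8606·3.5655 − -1.2389·1.4609 = +8.4439 (running +8.4439)
  i=2: -1.2389·2.3805 − -3.1008·3.5655 = +8.1068 (running +16.5507)
  i=3: -3.1008·0.1478 − -4.0354·2.3805 = +9.1479 (running +25.6986)
  i=4: -4.0354·-3.0542 − -2.8989·0.1478 = +12.7536 (running +38.4522)
  i=5: -2.8989·-3.2531 − -0.5679·-3.0542 = +7.6958 (running +46.1481)
  i=6: -0.5679·-1.3021 − 2.6277·-3.2531 = +9.2875 (running +55.4356)
  i=7: 2.6277·1.4609 − 1.8606·-1.3021 = +6.2615 (running +61.6971)
Area = |Σ|/2 = |61.6971|/2 = 30.8485

Area at t=0.523: 30.8485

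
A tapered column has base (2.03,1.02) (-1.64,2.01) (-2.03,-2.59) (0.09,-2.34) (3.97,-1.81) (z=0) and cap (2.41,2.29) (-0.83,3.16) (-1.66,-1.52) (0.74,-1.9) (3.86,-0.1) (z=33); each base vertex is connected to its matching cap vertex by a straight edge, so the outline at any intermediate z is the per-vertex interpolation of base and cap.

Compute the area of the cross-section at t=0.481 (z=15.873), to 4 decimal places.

Area at t=0.481: 18.1715

Cross-section at t=0.481: each vertex is (1-t)·p0[i] + t·p1[i].
  v1: (1-0.481)·(2.03,1.02) + 0.481·(2.41,2.29) = (2.2128,1.6309)
  v2: (1-0.481)·(-1.64,2.01) + 0.481·(-0.83,3.16) = (-1.2504,2.5631)
  v3: (1-0.481)·(-2.03,-2.59) + 0.481·(-1.66,-1.52) = (-1.8520,-2.0753)
  v4: (1-0.481)·(0.09,-2.34) + 0.481·(0.74,-1.9) = (0.4026,-2.1284)
  v5: (1-0.481)·(3.97,-1.81) + 0.481·(3.86,-0.1) = (3.9171,-0.9875)
Shoelace sum Σ(x_i·y_{i+1} − x_{i+1}·y_i):
  i=1: 2.2128·2.5631 − -1.2504·1.6309 = +7.7109 (running +7.7109)
  i=2: -1.2504·-2.0753 − -1.8520·2.5631 = +7.3420 (running +15.0529)
  i=3: -1.8520·-2.1284 − 0.4026·-2.0753 = +4.7774 (running +19.8303)
  i=4: 0.4026·-0.9875 − 3.9171·-2.1284 = +7.9394 (running +27.7697)
  i=5: 3.9171·1.6309 − 2.2128·-0.9875 = +8.5734 (running +36.3431)
Area = |Σ|/2 = |36.3431|/2 = 18.1715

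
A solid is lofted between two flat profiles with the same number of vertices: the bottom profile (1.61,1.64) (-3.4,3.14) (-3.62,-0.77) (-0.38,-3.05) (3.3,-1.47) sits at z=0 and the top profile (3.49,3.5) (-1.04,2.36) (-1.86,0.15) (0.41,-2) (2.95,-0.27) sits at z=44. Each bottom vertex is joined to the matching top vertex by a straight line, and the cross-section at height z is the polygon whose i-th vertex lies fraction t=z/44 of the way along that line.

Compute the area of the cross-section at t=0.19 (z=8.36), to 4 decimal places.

Cross-section at t=0.19: each vertex is (1-t)·p0[i] + t·p1[i].
  v1: (1-0.19)·(1.61,1.64) + 0.19·(3.49,3.5) = (1.9672,1.9934)
  v2: (1-0.19)·(-3.4,3.14) + 0.19·(-1.04,2.36) = (-2.9516,2.9918)
  v3: (1-0.19)·(-3.62,-0.77) + 0.19·(-1.86,0.15) = (-3.2856,-0.5952)
  v4: (1-0.19)·(-0.38,-3.05) + 0.19·(0.41,-2) = (-0.2299,-2.8505)
  v5: (1-0.19)·(3.3,-1.47) + 0.19·(2.95,-0.27) = (3.2335,-1.2420)
Shoelace sum Σ(x_i·y_{i+1} − x_{i+1}·y_i):
  i=1: 1.9672·2.9918 − -2.9516·1.9934 = +11.7692 (running +11.7692)
  i=2: -2.9516·-0.5952 − -3.2856·2.9918 = +11.5867 (running +23.3558)
  i=3: -3.2856·-2.8505 − -0.2299·-0.5952 = +9.2288 (running +32.5846)
  i=4: -0.2299·-1.2420 − 3.2335·-2.8505 = +9.5026 (running +42.0872)
  i=5: 3.2335·1.9934 − 1.9672·-1.2420 = +8.8889 (running +50.9762)
Area = |Σ|/2 = |50.9762|/2 = 25.4881

Area at t=0.19: 25.4881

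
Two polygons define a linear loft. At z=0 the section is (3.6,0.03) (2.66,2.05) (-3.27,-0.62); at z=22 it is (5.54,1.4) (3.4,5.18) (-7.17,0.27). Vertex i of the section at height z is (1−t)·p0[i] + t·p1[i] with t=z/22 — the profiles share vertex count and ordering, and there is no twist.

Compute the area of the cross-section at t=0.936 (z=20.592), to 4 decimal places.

Cross-section at t=0.936: each vertex is (1-t)·p0[i] + t·p1[i].
  v1: (1-0.936)·(3.6,0.03) + 0.936·(5.54,1.4) = (5.4158,1.3123)
  v2: (1-0.936)·(2.66,2.05) + 0.936·(3.4,5.18) = (3.3526,4.9797)
  v3: (1-0.936)·(-3.27,-0.62) + 0.936·(-7.17,0.27) = (-6.9204,0.2130)
Shoelace sum Σ(x_i·y_{i+1} − x_{i+1}·y_i):
  i=1: 5.4158·4.9797 − 3.3526·1.3123 = +22.5694 (running +22.5694)
  i=2: 3.3526·0.2130 − -6.9204·4.9797 = +35.1756 (running +57.7450)
  i=3: -6.9204·1.3123 − 5.4158·0.2130 = -10.2356 (running +47.5095)
Area = |Σ|/2 = |47.5095|/2 = 23.7547

Area at t=0.936: 23.7547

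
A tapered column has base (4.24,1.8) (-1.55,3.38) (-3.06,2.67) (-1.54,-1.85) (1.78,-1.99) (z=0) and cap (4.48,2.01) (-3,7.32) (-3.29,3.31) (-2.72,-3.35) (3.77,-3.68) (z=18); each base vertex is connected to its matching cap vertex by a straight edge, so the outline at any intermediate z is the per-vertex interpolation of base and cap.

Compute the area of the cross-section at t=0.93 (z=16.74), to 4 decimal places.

Area at t=0.93: 57.1862

Cross-section at t=0.93: each vertex is (1-t)·p0[i] + t·p1[i].
  v1: (1-0.93)·(4.24,1.8) + 0.93·(4.48,2.01) = (4.4632,1.9953)
  v2: (1-0.93)·(-1.55,3.38) + 0.93·(-3,7.32) = (-2.8985,7.0442)
  v3: (1-0.93)·(-3.06,2.67) + 0.93·(-3.29,3.31) = (-3.2739,3.2652)
  v4: (1-0.93)·(-1.54,-1.85) + 0.93·(-2.72,-3.35) = (-2.6374,-3.2450)
  v5: (1-0.93)·(1.78,-1.99) + 0.93·(3.77,-3.68) = (3.6307,-3.5617)
Shoelace sum Σ(x_i·y_{i+1} − x_{i+1}·y_i):
  i=1: 4.4632·7.0442 − -2.8985·1.9953 = +37.2231 (running +37.2231)
  i=2: -2.8985·3.2652 − -3.2739·7.0442 = +13.5978 (running +50.8209)
  i=3: -3.2739·-3.2450 − -2.6374·3.2652 = +19.2354 (running +70.0563)
  i=4: -2.6374·-3.5617 − 3.6307·-3.2450 = +21.1752 (running +91.2316)
  i=5: 3.6307·1.9953 − 4.4632·-3.5617 = +23.1409 (running +114.3725)
Area = |Σ|/2 = |114.3725|/2 = 57.1862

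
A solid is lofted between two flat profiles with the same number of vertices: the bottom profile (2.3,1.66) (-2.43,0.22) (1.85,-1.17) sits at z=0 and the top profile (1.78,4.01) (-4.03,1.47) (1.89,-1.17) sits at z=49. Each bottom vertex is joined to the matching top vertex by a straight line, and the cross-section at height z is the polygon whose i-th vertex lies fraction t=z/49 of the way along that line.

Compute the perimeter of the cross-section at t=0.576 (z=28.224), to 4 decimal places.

Perimeter at t=0.576: 15.5599

Cross-section at t=0.576: each vertex is (1-t)·p0[i] + t·p1[i].
  v1: (1-0.576)·(2.3,1.66) + 0.576·(1.78,4.01) = (2.0005,3.0136)
  v2: (1-0.576)·(-2.43,0.22) + 0.576·(-4.03,1.47) = (-3.3516,0.9400)
  v3: (1-0.576)·(1.85,-1.17) + 0.576·(1.89,-1.17) = (1.8730,-1.1700)
Perimeter = Σ |v_{i+1} − v_i|:
  edge 1→2: √(-5.3521² + -2.0736²) = 5.7397 (running 5.7397)
  edge 2→3: √(5.2246² + -2.1100²) = 5.6346 (running 11.3744)
  edge 3→1: √(0.1274² + 4.1836²) = 4.1855 (running 15.5599)
Perimeter = 15.5599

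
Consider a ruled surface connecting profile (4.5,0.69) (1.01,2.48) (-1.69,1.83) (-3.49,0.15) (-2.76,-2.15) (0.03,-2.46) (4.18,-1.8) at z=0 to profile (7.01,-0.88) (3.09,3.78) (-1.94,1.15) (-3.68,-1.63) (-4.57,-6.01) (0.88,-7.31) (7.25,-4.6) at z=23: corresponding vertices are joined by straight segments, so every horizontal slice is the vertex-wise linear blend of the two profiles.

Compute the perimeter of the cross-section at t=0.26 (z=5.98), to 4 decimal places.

Cross-section at t=0.26: each vertex is (1-t)·p0[i] + t·p1[i].
  v1: (1-0.26)·(4.5,0.69) + 0.26·(7.01,-0.88) = (5.1526,0.2818)
  v2: (1-0.26)·(1.01,2.48) + 0.26·(3.09,3.78) = (1.5508,2.8180)
  v3: (1-0.26)·(-1.69,1.83) + 0.26·(-1.94,1.15) = (-1.7550,1.6532)
  v4: (1-0.26)·(-3.49,0.15) + 0.26·(-3.68,-1.63) = (-3.5394,-0.3128)
  v5: (1-0.26)·(-2.76,-2.15) + 0.26·(-4.57,-6.01) = (-3.2306,-3.1536)
  v6: (1-0.26)·(0.03,-2.46) + 0.26·(0.88,-7.31) = (0.2510,-3.7210)
  v7: (1-0.26)·(4.18,-1.8) + 0.26·(7.25,-4.6) = (4.9782,-2.5280)
Perimeter = Σ |v_{i+1} − v_i|:
  edge 1→2: √(-3.6018² + 2.5362²) = 4.4051 (running 4.4051)
  edge 2→3: √(-3.3058² + -1.1648²) = 3.5050 (running 7.9101)
  edge 3→4: √(-1.7844² + -1.9660²) = 2.6550 (running 10.5652)
  edge 4→5: √(0.3088² + -2.8408²) = 2.8575 (running 13.4227)
  edge 5→6: √(3.4816² + -0.5674²) = 3.5275 (running 16.9503)
  edge 6→7: √(4.7272² + 1.1930²) = 4.8754 (running 21.8257)
  edge 7→1: √(0.1744² + 2.8098²) = 2.8152 (running 24.6409)
Perimeter = 24.6409

Perimeter at t=0.26: 24.6409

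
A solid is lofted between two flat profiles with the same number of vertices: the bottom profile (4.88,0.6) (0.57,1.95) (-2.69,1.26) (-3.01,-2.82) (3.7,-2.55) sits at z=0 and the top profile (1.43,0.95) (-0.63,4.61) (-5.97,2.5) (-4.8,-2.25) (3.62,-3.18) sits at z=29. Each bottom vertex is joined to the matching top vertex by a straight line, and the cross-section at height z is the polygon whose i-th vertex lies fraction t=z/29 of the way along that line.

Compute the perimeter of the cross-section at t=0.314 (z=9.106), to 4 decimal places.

Cross-section at t=0.314: each vertex is (1-t)·p0[i] + t·p1[i].
  v1: (1-0.314)·(4.88,0.6) + 0.314·(1.43,0.95) = (3.7967,0.7099)
  v2: (1-0.314)·(0.57,1.95) + 0.314·(-0.63,4.61) = (0.1932,2.7852)
  v3: (1-0.314)·(-2.69,1.26) + 0.314·(-5.97,2.5) = (-3.7199,1.6494)
  v4: (1-0.314)·(-3.01,-2.82) + 0.314·(-4.8,-2.25) = (-3.5721,-2.6410)
  v5: (1-0.314)·(3.7,-2.55) + 0.314·(3.62,-3.18) = (3.6749,-2.7478)
Perimeter = Σ |v_{i+1} − v_i|:
  edge 1→2: √(-3.6035² + 2.0753²) = 4.1584 (running 4.1584)
  edge 2→3: √(-3.9131² + -1.1359²) = 4.0746 (running 8.2330)
  edge 3→4: √(0.1479² + -4.2904²) = 4.2929 (running 12.5260)
  edge 4→5: √(7.2469² + -0.1068²) = 7.2477 (running 19.7737)
  edge 5→1: √(0.1218² + 3.4577²) = 3.4599 (running 23.2336)
Perimeter = 23.2336

Perimeter at t=0.314: 23.2336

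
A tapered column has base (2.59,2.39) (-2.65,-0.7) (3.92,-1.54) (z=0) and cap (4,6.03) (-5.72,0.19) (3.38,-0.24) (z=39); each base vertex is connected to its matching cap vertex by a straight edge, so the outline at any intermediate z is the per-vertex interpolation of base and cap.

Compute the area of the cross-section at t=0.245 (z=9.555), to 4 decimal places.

Area at t=0.245: 15.8739

Cross-section at t=0.245: each vertex is (1-t)·p0[i] + t·p1[i].
  v1: (1-0.245)·(2.59,2.39) + 0.245·(4,6.03) = (2.9354,3.2818)
  v2: (1-0.245)·(-2.65,-0.7) + 0.245·(-5.72,0.19) = (-3.4021,-0.4819)
  v3: (1-0.245)·(3.92,-1.54) + 0.245·(3.38,-0.24) = (3.7877,-1.2215)
Shoelace sum Σ(x_i·y_{i+1} − x_{i+1}·y_i):
  i=1: 2.9354·-0.4819 − -3.4021·3.2818 = +9.7504 (running +9.7504)
  i=2: -3.4021·-1.2215 − 3.7877·-0.4819 = +5.9812 (running +15.7316)
  i=3: 3.7877·3.2818 − 2.9354·-1.2215 = +16.0161 (running +31.7478)
Area = |Σ|/2 = |31.7478|/2 = 15.8739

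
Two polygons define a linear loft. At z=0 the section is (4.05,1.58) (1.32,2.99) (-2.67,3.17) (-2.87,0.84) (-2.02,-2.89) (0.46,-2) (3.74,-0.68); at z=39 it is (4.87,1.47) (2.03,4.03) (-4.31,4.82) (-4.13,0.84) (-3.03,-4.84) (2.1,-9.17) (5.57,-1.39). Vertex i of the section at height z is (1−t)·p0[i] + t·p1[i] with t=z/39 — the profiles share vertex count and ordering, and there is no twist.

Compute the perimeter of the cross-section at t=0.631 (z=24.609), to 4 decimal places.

Cross-section at t=0.631: each vertex is (1-t)·p0[i] + t·p1[i].
  v1: (1-0.631)·(4.05,1.58) + 0.631·(4.87,1.47) = (4.5674,1.5106)
  v2: (1-0.631)·(1.32,2.99) + 0.631·(2.03,4.03) = (1.7680,3.6462)
  v3: (1-0.631)·(-2.67,3.17) + 0.631·(-4.31,4.82) = (-3.7048,4.2111)
  v4: (1-0.631)·(-2.87,0.84) + 0.631·(-4.13,0.84) = (-3.6651,0.8400)
  v5: (1-0.631)·(-2.02,-2.89) + 0.631·(-3.03,-4.84) = (-2.6573,-4.1204)
  v6: (1-0.631)·(0.46,-2) + 0.631·(2.1,-9.17) = (1.4948,-6.5243)
  v7: (1-0.631)·(3.74,-0.68) + 0.631·(5.57,-1.39) = (4.8947,-1.1280)
Perimeter = Σ |v_{i+1} − v_i|:
  edge 1→2: √(-2.7994² + 2.1357²) = 3.5210 (running 3.5210)
  edge 2→3: √(-5.4728² + 0.5649²) = 5.5019 (running 9.0230)
  edge 3→4: √(0.0398² + -3.3712²) = 3.3714 (running 12.3943)
  edge 4→5: √(1.0078² + -4.9604²) = 5.0618 (running 17.4561)
  edge 5→6: √(4.1521² + -2.4038²) = 4.7978 (running 22.2539)
  edge 6→7: √(3.3999² + 5.3963²) = 6.3780 (running 28.6319)
  edge 7→1: √(-0.3273² + 2.6386²) = 2.6588 (running 31.2907)
Perimeter = 31.2907

Perimeter at t=0.631: 31.2907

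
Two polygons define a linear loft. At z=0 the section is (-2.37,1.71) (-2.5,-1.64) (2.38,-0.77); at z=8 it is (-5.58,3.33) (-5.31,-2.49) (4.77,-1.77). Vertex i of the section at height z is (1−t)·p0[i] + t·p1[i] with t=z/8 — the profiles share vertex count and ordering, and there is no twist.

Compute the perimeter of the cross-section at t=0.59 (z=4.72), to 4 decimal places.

Cross-section at t=0.59: each vertex is (1-t)·p0[i] + t·p1[i].
  v1: (1-0.59)·(-2.37,1.71) + 0.59·(-5.58,3.33) = (-4.2639,2.6658)
  v2: (1-0.59)·(-2.5,-1.64) + 0.59·(-5.31,-2.49) = (-4.1579,-2.1415)
  v3: (1-0.59)·(2.38,-0.77) + 0.59·(4.77,-1.77) = (3.7901,-1.3600)
Perimeter = Σ |v_{i+1} − v_i|:
  edge 1→2: √(0.1060² + -4.8073²) = 4.8085 (running 4.8085)
  edge 2→3: √(7.9480² + 0.7815²) = 7.9863 (running 12.7948)
  edge 3→1: √(-8.0540² + 4.0258²) = 9.0041 (running 21.7989)
Perimeter = 21.7989

Perimeter at t=0.59: 21.7989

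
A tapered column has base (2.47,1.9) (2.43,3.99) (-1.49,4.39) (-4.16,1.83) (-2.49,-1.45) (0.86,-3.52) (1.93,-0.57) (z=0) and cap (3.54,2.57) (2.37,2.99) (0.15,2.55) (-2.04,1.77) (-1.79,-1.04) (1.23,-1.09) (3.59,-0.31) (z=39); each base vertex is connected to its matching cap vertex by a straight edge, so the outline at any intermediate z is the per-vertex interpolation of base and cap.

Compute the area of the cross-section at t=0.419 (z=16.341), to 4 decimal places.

Area at t=0.419: 27.6252

Cross-section at t=0.419: each vertex is (1-t)·p0[i] + t·p1[i].
  v1: (1-0.419)·(2.47,1.9) + 0.419·(3.54,2.57) = (2.9183,2.1807)
  v2: (1-0.419)·(2.43,3.99) + 0.419·(2.37,2.99) = (2.4049,3.5710)
  v3: (1-0.419)·(-1.49,4.39) + 0.419·(0.15,2.55) = (-0.8028,3.6190)
  v4: (1-0.419)·(-4.16,1.83) + 0.419·(-2.04,1.77) = (-3.2717,1.8049)
  v5: (1-0.419)·(-2.49,-1.45) + 0.419·(-1.79,-1.04) = (-2.1967,-1.2782)
  v6: (1-0.419)·(0.86,-3.52) + 0.419·(1.23,-1.09) = (1.0150,-2.5018)
  v7: (1-0.419)·(1.93,-0.57) + 0.419·(3.59,-0.31) = (2.6255,-0.4611)
Shoelace sum Σ(x_i·y_{i+1} − x_{i+1}·y_i):
  i=1: 2.9183·3.5710 − 2.4049·2.1807 = +5.1770 (running +5.1770)
  i=2: 2.4049·3.6190 − -0.8028·3.5710 = +11.5702 (running +16.7472)
  i=3: -0.8028·1.8049 − -3.2717·3.6190 = +10.3915 (running +27.1387)
  i=4: -3.2717·-1.2782 − -2.1967·1.8049 = +8.1467 (running +35.2854)
  i=5: -2.1967·-2.5018 − 1.0150·-1.2782 = +6.7932 (running +42.0786)
  i=6: 1.0150·-0.4611 − 2.6255·-2.5018 = +6.1007 (running +48.1792)
  i=7: 2.6255·2.1807 − 2.9183·-0.4611 = +7.0711 (running +55.2504)
Area = |Σ|/2 = |55.2504|/2 = 27.6252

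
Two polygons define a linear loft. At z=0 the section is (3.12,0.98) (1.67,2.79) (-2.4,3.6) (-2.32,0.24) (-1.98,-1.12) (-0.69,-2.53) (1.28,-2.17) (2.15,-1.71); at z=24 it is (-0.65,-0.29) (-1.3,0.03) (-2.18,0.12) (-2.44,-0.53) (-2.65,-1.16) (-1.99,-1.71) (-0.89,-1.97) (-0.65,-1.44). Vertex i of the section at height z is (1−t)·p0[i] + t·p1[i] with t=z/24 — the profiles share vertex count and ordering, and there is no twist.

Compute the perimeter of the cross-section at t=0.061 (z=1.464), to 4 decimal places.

Perimeter at t=0.061: 18.2080

Cross-section at t=0.061: each vertex is (1-t)·p0[i] + t·p1[i].
  v1: (1-0.061)·(3.12,0.98) + 0.061·(-0.65,-0.29) = (2.8900,0.9025)
  v2: (1-0.061)·(1.67,2.79) + 0.061·(-1.3,0.03) = (1.4888,2.6216)
  v3: (1-0.061)·(-2.4,3.6) + 0.061·(-2.18,0.12) = (-2.3866,3.3877)
  v4: (1-0.061)·(-2.32,0.24) + 0.061·(-2.44,-0.53) = (-2.3273,0.1930)
  v5: (1-0.061)·(-1.98,-1.12) + 0.061·(-2.65,-1.16) = (-2.0209,-1.1224)
  v6: (1-0.061)·(-0.69,-2.53) + 0.061·(-1.99,-1.71) = (-0.7693,-2.4800)
  v7: (1-0.061)·(1.28,-2.17) + 0.061·(-0.89,-1.97) = (1.1476,-2.1578)
  v8: (1-0.061)·(2.15,-1.71) + 0.061·(-0.65,-1.44) = (1.9792,-1.6935)
Perimeter = Σ |v_{i+1} − v_i|:
  edge 1→2: √(-1.4012² + 1.7191²) = 2.2178 (running 2.2178)
  edge 2→3: √(-3.8754² + 0.7661²) = 3.9504 (running 6.1682)
  edge 3→4: √(0.0593² + -3.1947²) = 3.1952 (running 9.3635)
  edge 4→5: √(0.3064² + -1.3155²) = 1.3507 (running 10.7142)
  edge 5→6: √(1.2516² + -1.3575²) = 1.8464 (running 12.5606)
  edge 6→7: √(1.9169² + 0.3222²) = 1.9438 (running 14.5044)
  edge 7→8: √(0.8316² + 0.4643²) = 0.9524 (running 15.4568)
  edge 8→1: √(0.9108² + 2.5961²) = 2.7512 (running 18.2080)
Perimeter = 18.2080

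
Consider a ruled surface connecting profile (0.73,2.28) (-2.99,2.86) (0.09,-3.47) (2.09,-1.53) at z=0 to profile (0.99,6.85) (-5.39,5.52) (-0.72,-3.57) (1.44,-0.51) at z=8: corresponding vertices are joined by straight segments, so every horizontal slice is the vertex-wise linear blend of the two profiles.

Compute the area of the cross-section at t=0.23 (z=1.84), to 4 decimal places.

Cross-section at t=0.23: each vertex is (1-t)·p0[i] + t·p1[i].
  v1: (1-0.23)·(0.73,2.28) + 0.23·(0.99,6.85) = (0.7898,3.3311)
  v2: (1-0.23)·(-2.99,2.86) + 0.23·(-5.39,5.52) = (-3.5420,3.4718)
  v3: (1-0.23)·(0.09,-3.47) + 0.23·(-0.72,-3.57) = (-0.0963,-3.4930)
  v4: (1-0.23)·(2.09,-1.53) + 0.23·(1.44,-0.51) = (1.9405,-1.2954)
Shoelace sum Σ(x_i·y_{i+1} − x_{i+1}·y_i):
  i=1: 0.7898·3.4718 − -3.5420·3.3311 = +14.5408 (running +14.5408)
  i=2: -3.5420·-3.4930 − -0.0963·3.4718 = +12.7065 (running +27.2473)
  i=3: -0.0963·-1.2954 − 1.9405·-3.4930 = +6.9029 (running +34.1502)
  i=4: 1.9405·3.3311 − 0.7898·-1.2954 = +7.4871 (running +41.6373)
Area = |Σ|/2 = |41.6373|/2 = 20.8187

Area at t=0.23: 20.8187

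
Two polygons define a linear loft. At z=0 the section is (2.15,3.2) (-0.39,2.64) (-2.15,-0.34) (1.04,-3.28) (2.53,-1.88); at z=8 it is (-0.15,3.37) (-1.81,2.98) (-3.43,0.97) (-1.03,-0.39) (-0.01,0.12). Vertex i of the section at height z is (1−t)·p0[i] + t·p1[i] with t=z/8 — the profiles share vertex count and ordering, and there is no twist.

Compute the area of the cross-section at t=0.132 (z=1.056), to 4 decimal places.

Area at t=0.132: 17.5844

Cross-section at t=0.132: each vertex is (1-t)·p0[i] + t·p1[i].
  v1: (1-0.132)·(2.15,3.2) + 0.132·(-0.15,3.37) = (1.8464,3.2224)
  v2: (1-0.132)·(-0.39,2.64) + 0.132·(-1.81,2.98) = (-0.5774,2.6849)
  v3: (1-0.132)·(-2.15,-0.34) + 0.132·(-3.43,0.97) = (-2.3190,-0.1671)
  v4: (1-0.132)·(1.04,-3.28) + 0.132·(-1.03,-0.39) = (0.7668,-2.8985)
  v5: (1-0.132)·(2.53,-1.88) + 0.132·(-0.01,0.12) = (2.1947,-1.6160)
Shoelace sum Σ(x_i·y_{i+1} − x_{i+1}·y_i):
  i=1: 1.8464·2.6849 − -0.5774·3.2224 = +6.8181 (running +6.8181)
  i=2: -0.5774·-0.1671 − -2.3190·2.6849 = +6.3226 (running +13.1407)
  i=3: -2.3190·-2.8985 − 0.7668·-0.1671 = +6.8497 (running +19.9904)
  i=4: 0.7668·-1.6160 − 2.1947·-2.8985 = +5.1224 (running +25.1128)
  i=5: 2.1947·3.2224 − 1.8464·-1.6160 = +10.0561 (running +35.1689)
Area = |Σ|/2 = |35.1689|/2 = 17.5844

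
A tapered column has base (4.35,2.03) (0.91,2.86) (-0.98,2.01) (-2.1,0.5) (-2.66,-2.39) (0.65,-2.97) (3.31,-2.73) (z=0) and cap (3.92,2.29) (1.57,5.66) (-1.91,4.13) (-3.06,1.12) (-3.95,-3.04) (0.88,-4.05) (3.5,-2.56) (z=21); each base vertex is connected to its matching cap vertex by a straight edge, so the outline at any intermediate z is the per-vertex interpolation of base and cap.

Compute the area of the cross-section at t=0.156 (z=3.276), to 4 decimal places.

Cross-section at t=0.156: each vertex is (1-t)·p0[i] + t·p1[i].
  v1: (1-0.156)·(4.35,2.03) + 0.156·(3.92,2.29) = (4.2829,2.0706)
  v2: (1-0.156)·(0.91,2.86) + 0.156·(1.57,5.66) = (1.0130,3.2968)
  v3: (1-0.156)·(-0.98,2.01) + 0.156·(-1.91,4.13) = (-1.1251,2.3407)
  v4: (1-0.156)·(-2.1,0.5) + 0.156·(-3.06,1.12) = (-2.2498,0.5967)
  v5: (1-0.156)·(-2.66,-2.39) + 0.156·(-3.95,-3.04) = (-2.8612,-2.4914)
  v6: (1-0.156)·(0.65,-2.97) + 0.156·(0.88,-4.05) = (0.6859,-3.1385)
  v7: (1-0.156)·(3.31,-2.73) + 0.156·(3.5,-2.56) = (3.3396,-2.7035)
Shoelace sum Σ(x_i·y_{i+1} − x_{i+1}·y_i):
  i=1: 4.2829·3.2968 − 1.0130·2.0706 = +12.0225 (running +12.0225)
  i=2: 1.0130·2.3407 − -1.1251·3.2968 = +6.0802 (running +18.1028)
  i=3: -1.1251·0.5967 − -2.2498·2.3407 = +4.5947 (running +22.6975)
  i=4: -2.2498·-2.4914 − -2.8612·0.5967 = +7.3124 (running +30.0099)
  i=5: -2.8612·-3.1385 − 0.6859·-2.4914 = +10.6887 (running +40.6986)
  i=6: 0.6859·-2.7035 − 3.3396·-3.1385 = +8.6271 (running +49.3257)
  i=7: 3.3396·2.0706 − 4.2829·-2.7035 = +18.4937 (running +67.8195)
Area = |Σ|/2 = |67.8195|/2 = 33.9097

Area at t=0.156: 33.9097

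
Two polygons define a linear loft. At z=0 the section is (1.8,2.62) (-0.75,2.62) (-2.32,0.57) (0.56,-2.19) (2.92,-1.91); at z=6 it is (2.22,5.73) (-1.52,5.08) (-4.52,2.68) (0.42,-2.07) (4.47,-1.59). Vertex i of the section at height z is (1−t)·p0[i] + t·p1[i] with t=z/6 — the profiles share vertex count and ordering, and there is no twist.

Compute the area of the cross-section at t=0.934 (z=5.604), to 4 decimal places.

Cross-section at t=0.934: each vertex is (1-t)·p0[i] + t·p1[i].
  v1: (1-0.934)·(1.8,2.62) + 0.934·(2.22,5.73) = (2.1923,5.5247)
  v2: (1-0.934)·(-0.75,2.62) + 0.934·(-1.52,5.08) = (-1.4692,4.9176)
  v3: (1-0.934)·(-2.32,0.57) + 0.934·(-4.52,2.68) = (-4.3748,2.5407)
  v4: (1-0.934)·(0.56,-2.19) + 0.934·(0.42,-2.07) = (0.4292,-2.0779)
  v5: (1-0.934)·(2.92,-1.91) + 0.934·(4.47,-1.59) = (4.3677,-1.6111)
Shoelace sum Σ(x_i·y_{i+1} − x_{i+1}·y_i):
  i=1: 2.1923·4.9176 − -1.4692·5.5247 = +18.8977 (running +18.8977)
  i=2: -1.4692·2.5407 − -4.3748·4.9176 = +17.7809 (running +36.6786)
  i=3: -4.3748·-2.0779 − 0.4292·2.5407 = +7.9999 (running +44.6785)
  i=4: 0.4292·-1.6111 − 4.3677·-2.0779 = +8.3842 (running +53.0626)
  i=5: 4.3677·5.5247 − 2.1923·-1.6111 = +27.6624 (running +80.7251)
Area = |Σ|/2 = |80.7251|/2 = 40.3625

Area at t=0.934: 40.3625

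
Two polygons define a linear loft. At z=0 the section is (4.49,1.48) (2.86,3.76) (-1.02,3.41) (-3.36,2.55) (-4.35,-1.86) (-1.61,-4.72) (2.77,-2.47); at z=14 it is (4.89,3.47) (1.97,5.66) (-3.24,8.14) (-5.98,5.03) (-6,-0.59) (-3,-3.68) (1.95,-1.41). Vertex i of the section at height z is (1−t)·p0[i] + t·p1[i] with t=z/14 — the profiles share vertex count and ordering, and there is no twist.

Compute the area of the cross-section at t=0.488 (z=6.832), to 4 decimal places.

Cross-section at t=0.488: each vertex is (1-t)·p0[i] + t·p1[i].
  v1: (1-0.488)·(4.49,1.48) + 0.488·(4.89,3.47) = (4.6852,2.4511)
  v2: (1-0.488)·(2.86,3.76) + 0.488·(1.97,5.66) = (2.4257,4.6872)
  v3: (1-0.488)·(-1.02,3.41) + 0.488·(-3.24,8.14) = (-2.1034,5.7182)
  v4: (1-0.488)·(-3.36,2.55) + 0.488·(-5.98,5.03) = (-4.6386,3.7602)
  v5: (1-0.488)·(-4.35,-1.86) + 0.488·(-6,-0.59) = (-5.1552,-1.2402)
  v6: (1-0.488)·(-1.61,-4.72) + 0.488·(-3,-3.68) = (-2.2883,-4.2125)
  v7: (1-0.488)·(2.77,-2.47) + 0.488·(1.95,-1.41) = (2.3698,-1.9527)
Shoelace sum Σ(x_i·y_{i+1} − x_{i+1}·y_i):
  i=1: 4.6852·4.6872 − 2.4257·2.4511 = +16.0148 (running +16.0148)
  i=2: 2.4257·5.7182 − -2.1034·4.6872 = +23.7295 (running +39.7443)
  i=3: -2.1034·3.7602 − -4.6386·5.7182 = +18.6153 (running +58.3596)
  i=4: -4.6386·-1.2402 − -5.1552·3.7602 = +25.1377 (running +83.4973)
  i=5: -5.1552·-4.2125 − -2.2883·-1.2402 = +18.8781 (running +102.3754)
  i=6: -2.2883·-1.9527 − 2.3698·-4.2125 = +14.4514 (running +116.8268)
  i=7: 2.3698·2.4511 − 4.6852·-1.9527 = +14.9576 (running +131.7844)
Area = |Σ|/2 = |131.7844|/2 = 65.8922

Area at t=0.488: 65.8922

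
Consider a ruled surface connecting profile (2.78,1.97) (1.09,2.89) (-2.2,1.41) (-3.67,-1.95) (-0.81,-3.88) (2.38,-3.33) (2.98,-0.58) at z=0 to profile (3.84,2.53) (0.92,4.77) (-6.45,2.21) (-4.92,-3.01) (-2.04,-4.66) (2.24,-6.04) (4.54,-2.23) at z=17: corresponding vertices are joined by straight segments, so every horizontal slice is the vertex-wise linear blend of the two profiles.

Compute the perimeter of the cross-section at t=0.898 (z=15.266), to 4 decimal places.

Perimeter at t=0.898: 32.5639

Cross-section at t=0.898: each vertex is (1-t)·p0[i] + t·p1[i].
  v1: (1-0.898)·(2.78,1.97) + 0.898·(3.84,2.53) = (3.7319,2.4729)
  v2: (1-0.898)·(1.09,2.89) + 0.898·(0.92,4.77) = (0.9373,4.5782)
  v3: (1-0.898)·(-2.2,1.41) + 0.898·(-6.45,2.21) = (-6.0165,2.1284)
  v4: (1-0.898)·(-3.67,-1.95) + 0.898·(-4.92,-3.01) = (-4.7925,-2.9019)
  v5: (1-0.898)·(-0.81,-3.88) + 0.898·(-2.04,-4.66) = (-1.9145,-4.5804)
  v6: (1-0.898)·(2.38,-3.33) + 0.898·(2.24,-6.04) = (2.2543,-5.7636)
  v7: (1-0.898)·(2.98,-0.58) + 0.898·(4.54,-2.23) = (4.3809,-2.0617)
Perimeter = Σ |v_{i+1} − v_i|:
  edge 1→2: √(-2.7945² + 2.1054²) = 3.4989 (running 3.4989)
  edge 2→3: √(-6.9538² + -2.4498²) = 7.3728 (running 10.8716)
  edge 3→4: √(1.2240² + -5.0303²) = 5.1771 (running 16.0487)
  edge 4→5: √(2.8780² + -1.6786²) = 3.3317 (running 19.3804)
  edge 5→6: √(4.1688² + -1.1831²) = 4.3335 (running 23.7138)
  edge 6→7: √(2.1266² + 3.7019²) = 4.2692 (running 27.9831)
  edge 7→1: √(-0.6490² + 4.5346²) = 4.5808 (running 32.5639)
Perimeter = 32.5639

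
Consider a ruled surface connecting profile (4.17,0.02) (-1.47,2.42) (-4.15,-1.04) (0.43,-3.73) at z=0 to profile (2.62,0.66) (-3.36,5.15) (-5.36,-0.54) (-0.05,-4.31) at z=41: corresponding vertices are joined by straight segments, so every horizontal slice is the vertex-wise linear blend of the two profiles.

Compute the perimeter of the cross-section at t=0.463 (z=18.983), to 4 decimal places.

Perimeter at t=0.463: 23.0423

Cross-section at t=0.463: each vertex is (1-t)·p0[i] + t·p1[i].
  v1: (1-0.463)·(4.17,0.02) + 0.463·(2.62,0.66) = (3.4523,0.3163)
  v2: (1-0.463)·(-1.47,2.42) + 0.463·(-3.36,5.15) = (-2.3451,3.6840)
  v3: (1-0.463)·(-4.15,-1.04) + 0.463·(-5.36,-0.54) = (-4.7102,-0.8085)
  v4: (1-0.463)·(0.43,-3.73) + 0.463·(-0.05,-4.31) = (0.2078,-3.9985)
Perimeter = Σ |v_{i+1} − v_i|:
  edge 1→2: √(-5.7974² + 3.3677²) = 6.7046 (running 6.7046)
  edge 2→3: √(-2.3652² + -4.4925²) = 5.0771 (running 11.7816)
  edge 3→4: √(4.9180² + -3.1900²) = 5.8620 (running 17.6436)
  edge 4→1: √(3.2446² + 4.3149²) = 5.3986 (running 23.0423)
Perimeter = 23.0423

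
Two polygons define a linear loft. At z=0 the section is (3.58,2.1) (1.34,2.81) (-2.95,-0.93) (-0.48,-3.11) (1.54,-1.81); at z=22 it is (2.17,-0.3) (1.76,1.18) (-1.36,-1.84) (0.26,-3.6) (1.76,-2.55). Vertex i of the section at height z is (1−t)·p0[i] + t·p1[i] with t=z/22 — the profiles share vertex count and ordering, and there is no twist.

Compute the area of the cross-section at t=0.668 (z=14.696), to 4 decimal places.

Cross-section at t=0.668: each vertex is (1-t)·p0[i] + t·p1[i].
  v1: (1-0.668)·(3.58,2.1) + 0.668·(2.17,-0.3) = (2.6381,0.4968)
  v2: (1-0.668)·(1.34,2.81) + 0.668·(1.76,1.18) = (1.6206,1.7212)
  v3: (1-0.668)·(-2.95,-0.93) + 0.668·(-1.36,-1.84) = (-1.8879,-1.5379)
  v4: (1-0.668)·(-0.48,-3.11) + 0.668·(0.26,-3.6) = (0.0143,-3.4373)
  v5: (1-0.668)·(1.54,-1.81) + 0.668·(1.76,-2.55) = (1.6870,-2.3043)
Shoelace sum Σ(x_i·y_{i+1} − x_{i+1}·y_i):
  i=1: 2.6381·1.7212 − 1.6206·0.4968 = +3.7355 (running +3.7355)
  i=2: 1.6206·-1.5379 − -1.8879·1.7212 = +0.7571 (running +4.4926)
  i=3: -1.8879·-3.4373 − 0.0143·-1.5379 = +6.5113 (running +11.0039)
  i=4: 0.0143·-2.3043 − 1.6870·-3.4373 = +5.7656 (running +16.7695)
  i=5: 1.6870·0.4968 − 2.6381·-2.3043 = +6.9172 (running +23.6867)
Area = |Σ|/2 = |23.6867|/2 = 11.8433

Area at t=0.668: 11.8433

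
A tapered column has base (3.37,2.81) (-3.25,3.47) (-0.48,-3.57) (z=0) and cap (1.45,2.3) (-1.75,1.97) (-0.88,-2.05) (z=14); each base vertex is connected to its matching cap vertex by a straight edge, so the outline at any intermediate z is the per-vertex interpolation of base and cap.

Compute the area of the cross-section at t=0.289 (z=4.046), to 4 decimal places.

Area at t=0.289: 16.9505

Cross-section at t=0.289: each vertex is (1-t)·p0[i] + t·p1[i].
  v1: (1-0.289)·(3.37,2.81) + 0.289·(1.45,2.3) = (2.8151,2.6626)
  v2: (1-0.289)·(-3.25,3.47) + 0.289·(-1.75,1.97) = (-2.8165,3.0365)
  v3: (1-0.289)·(-0.48,-3.57) + 0.289·(-0.88,-2.05) = (-0.5956,-3.1307)
Shoelace sum Σ(x_i·y_{i+1} − x_{i+1}·y_i):
  i=1: 2.8151·3.0365 − -2.8165·2.6626 = +16.0474 (running +16.0474)
  i=2: -2.8165·-3.1307 − -0.5956·3.0365 = +10.6262 (running +26.6736)
  i=3: -0.5956·2.6626 − 2.8151·-3.1307 = +7.2275 (running +33.9011)
Area = |Σ|/2 = |33.9011|/2 = 16.9505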